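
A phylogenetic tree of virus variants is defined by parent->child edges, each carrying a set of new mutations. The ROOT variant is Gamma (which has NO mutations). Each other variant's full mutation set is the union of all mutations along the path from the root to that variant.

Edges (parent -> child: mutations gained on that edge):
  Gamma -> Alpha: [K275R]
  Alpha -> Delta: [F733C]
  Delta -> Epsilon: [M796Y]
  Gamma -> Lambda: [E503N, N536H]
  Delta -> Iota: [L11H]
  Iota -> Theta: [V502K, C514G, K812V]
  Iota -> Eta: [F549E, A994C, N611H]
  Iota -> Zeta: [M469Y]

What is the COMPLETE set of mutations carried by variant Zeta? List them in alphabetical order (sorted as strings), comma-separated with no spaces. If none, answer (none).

At Gamma: gained [] -> total []
At Alpha: gained ['K275R'] -> total ['K275R']
At Delta: gained ['F733C'] -> total ['F733C', 'K275R']
At Iota: gained ['L11H'] -> total ['F733C', 'K275R', 'L11H']
At Zeta: gained ['M469Y'] -> total ['F733C', 'K275R', 'L11H', 'M469Y']

Answer: F733C,K275R,L11H,M469Y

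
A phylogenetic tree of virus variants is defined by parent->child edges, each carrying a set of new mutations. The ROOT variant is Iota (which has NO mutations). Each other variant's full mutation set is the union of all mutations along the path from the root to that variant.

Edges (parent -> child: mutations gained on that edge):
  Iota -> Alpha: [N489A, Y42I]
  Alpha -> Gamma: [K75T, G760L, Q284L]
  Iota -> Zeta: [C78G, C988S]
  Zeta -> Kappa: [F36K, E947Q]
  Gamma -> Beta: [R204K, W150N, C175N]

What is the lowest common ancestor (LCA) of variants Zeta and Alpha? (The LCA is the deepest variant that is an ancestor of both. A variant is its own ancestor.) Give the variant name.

Path from root to Zeta: Iota -> Zeta
  ancestors of Zeta: {Iota, Zeta}
Path from root to Alpha: Iota -> Alpha
  ancestors of Alpha: {Iota, Alpha}
Common ancestors: {Iota}
Walk up from Alpha: Alpha (not in ancestors of Zeta), Iota (in ancestors of Zeta)
Deepest common ancestor (LCA) = Iota

Answer: Iota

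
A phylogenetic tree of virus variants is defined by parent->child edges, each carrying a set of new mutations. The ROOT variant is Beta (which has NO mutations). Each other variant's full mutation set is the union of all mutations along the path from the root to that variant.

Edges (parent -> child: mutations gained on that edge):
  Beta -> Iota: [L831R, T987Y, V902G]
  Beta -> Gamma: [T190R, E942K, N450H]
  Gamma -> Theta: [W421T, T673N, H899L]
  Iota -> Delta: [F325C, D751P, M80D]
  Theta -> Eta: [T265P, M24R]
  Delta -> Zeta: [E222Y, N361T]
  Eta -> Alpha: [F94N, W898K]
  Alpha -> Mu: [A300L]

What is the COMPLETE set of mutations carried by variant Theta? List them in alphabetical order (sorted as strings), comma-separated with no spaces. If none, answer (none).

At Beta: gained [] -> total []
At Gamma: gained ['T190R', 'E942K', 'N450H'] -> total ['E942K', 'N450H', 'T190R']
At Theta: gained ['W421T', 'T673N', 'H899L'] -> total ['E942K', 'H899L', 'N450H', 'T190R', 'T673N', 'W421T']

Answer: E942K,H899L,N450H,T190R,T673N,W421T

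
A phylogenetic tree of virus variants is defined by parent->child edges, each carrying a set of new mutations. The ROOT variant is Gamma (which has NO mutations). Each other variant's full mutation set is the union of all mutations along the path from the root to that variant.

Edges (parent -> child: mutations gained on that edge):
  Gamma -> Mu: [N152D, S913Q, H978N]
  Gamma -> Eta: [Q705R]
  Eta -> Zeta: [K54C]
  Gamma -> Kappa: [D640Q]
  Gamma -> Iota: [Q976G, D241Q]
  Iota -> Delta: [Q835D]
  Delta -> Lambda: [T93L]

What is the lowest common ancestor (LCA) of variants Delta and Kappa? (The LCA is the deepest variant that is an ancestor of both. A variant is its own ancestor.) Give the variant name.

Answer: Gamma

Derivation:
Path from root to Delta: Gamma -> Iota -> Delta
  ancestors of Delta: {Gamma, Iota, Delta}
Path from root to Kappa: Gamma -> Kappa
  ancestors of Kappa: {Gamma, Kappa}
Common ancestors: {Gamma}
Walk up from Kappa: Kappa (not in ancestors of Delta), Gamma (in ancestors of Delta)
Deepest common ancestor (LCA) = Gamma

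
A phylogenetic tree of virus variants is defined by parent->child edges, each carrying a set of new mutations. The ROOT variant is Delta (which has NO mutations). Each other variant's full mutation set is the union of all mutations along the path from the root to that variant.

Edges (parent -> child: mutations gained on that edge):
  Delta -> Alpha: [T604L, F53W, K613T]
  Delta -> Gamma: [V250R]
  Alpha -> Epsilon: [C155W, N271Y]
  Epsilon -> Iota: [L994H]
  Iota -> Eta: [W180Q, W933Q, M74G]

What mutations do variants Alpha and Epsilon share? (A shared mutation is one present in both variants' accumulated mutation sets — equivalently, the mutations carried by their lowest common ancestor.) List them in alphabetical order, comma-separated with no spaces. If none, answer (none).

Answer: F53W,K613T,T604L

Derivation:
Accumulating mutations along path to Alpha:
  At Delta: gained [] -> total []
  At Alpha: gained ['T604L', 'F53W', 'K613T'] -> total ['F53W', 'K613T', 'T604L']
Mutations(Alpha) = ['F53W', 'K613T', 'T604L']
Accumulating mutations along path to Epsilon:
  At Delta: gained [] -> total []
  At Alpha: gained ['T604L', 'F53W', 'K613T'] -> total ['F53W', 'K613T', 'T604L']
  At Epsilon: gained ['C155W', 'N271Y'] -> total ['C155W', 'F53W', 'K613T', 'N271Y', 'T604L']
Mutations(Epsilon) = ['C155W', 'F53W', 'K613T', 'N271Y', 'T604L']
Intersection: ['F53W', 'K613T', 'T604L'] ∩ ['C155W', 'F53W', 'K613T', 'N271Y', 'T604L'] = ['F53W', 'K613T', 'T604L']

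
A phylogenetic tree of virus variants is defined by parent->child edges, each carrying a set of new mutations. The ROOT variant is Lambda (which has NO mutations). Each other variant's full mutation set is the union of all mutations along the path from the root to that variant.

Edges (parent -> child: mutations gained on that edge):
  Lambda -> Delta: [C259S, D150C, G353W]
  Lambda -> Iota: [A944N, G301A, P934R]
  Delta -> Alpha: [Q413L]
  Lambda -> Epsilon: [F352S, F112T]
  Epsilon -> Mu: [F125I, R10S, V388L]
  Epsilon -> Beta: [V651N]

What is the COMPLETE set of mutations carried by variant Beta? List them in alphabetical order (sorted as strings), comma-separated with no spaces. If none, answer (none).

Answer: F112T,F352S,V651N

Derivation:
At Lambda: gained [] -> total []
At Epsilon: gained ['F352S', 'F112T'] -> total ['F112T', 'F352S']
At Beta: gained ['V651N'] -> total ['F112T', 'F352S', 'V651N']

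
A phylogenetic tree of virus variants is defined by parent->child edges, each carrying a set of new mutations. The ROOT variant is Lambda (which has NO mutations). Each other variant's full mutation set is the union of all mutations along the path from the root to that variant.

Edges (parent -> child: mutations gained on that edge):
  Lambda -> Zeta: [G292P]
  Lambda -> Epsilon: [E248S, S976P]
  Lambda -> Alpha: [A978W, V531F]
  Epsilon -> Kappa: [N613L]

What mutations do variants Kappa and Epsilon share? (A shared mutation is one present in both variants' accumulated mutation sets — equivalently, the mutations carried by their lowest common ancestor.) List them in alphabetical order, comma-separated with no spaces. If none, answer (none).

Accumulating mutations along path to Kappa:
  At Lambda: gained [] -> total []
  At Epsilon: gained ['E248S', 'S976P'] -> total ['E248S', 'S976P']
  At Kappa: gained ['N613L'] -> total ['E248S', 'N613L', 'S976P']
Mutations(Kappa) = ['E248S', 'N613L', 'S976P']
Accumulating mutations along path to Epsilon:
  At Lambda: gained [] -> total []
  At Epsilon: gained ['E248S', 'S976P'] -> total ['E248S', 'S976P']
Mutations(Epsilon) = ['E248S', 'S976P']
Intersection: ['E248S', 'N613L', 'S976P'] ∩ ['E248S', 'S976P'] = ['E248S', 'S976P']

Answer: E248S,S976P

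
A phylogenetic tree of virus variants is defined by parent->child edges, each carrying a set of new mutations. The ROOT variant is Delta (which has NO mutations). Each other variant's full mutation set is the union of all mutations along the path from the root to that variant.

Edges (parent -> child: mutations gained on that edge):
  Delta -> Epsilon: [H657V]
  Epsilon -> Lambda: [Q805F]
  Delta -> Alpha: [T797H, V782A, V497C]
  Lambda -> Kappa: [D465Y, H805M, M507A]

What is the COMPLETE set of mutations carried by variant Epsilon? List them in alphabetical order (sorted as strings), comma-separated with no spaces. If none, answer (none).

Answer: H657V

Derivation:
At Delta: gained [] -> total []
At Epsilon: gained ['H657V'] -> total ['H657V']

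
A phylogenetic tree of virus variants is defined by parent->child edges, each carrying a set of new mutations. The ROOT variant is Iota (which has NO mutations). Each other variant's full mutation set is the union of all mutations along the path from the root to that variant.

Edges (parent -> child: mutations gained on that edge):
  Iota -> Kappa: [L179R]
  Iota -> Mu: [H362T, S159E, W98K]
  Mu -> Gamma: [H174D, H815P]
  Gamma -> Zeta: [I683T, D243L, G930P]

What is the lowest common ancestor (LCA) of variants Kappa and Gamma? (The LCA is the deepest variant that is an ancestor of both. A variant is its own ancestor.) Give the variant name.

Answer: Iota

Derivation:
Path from root to Kappa: Iota -> Kappa
  ancestors of Kappa: {Iota, Kappa}
Path from root to Gamma: Iota -> Mu -> Gamma
  ancestors of Gamma: {Iota, Mu, Gamma}
Common ancestors: {Iota}
Walk up from Gamma: Gamma (not in ancestors of Kappa), Mu (not in ancestors of Kappa), Iota (in ancestors of Kappa)
Deepest common ancestor (LCA) = Iota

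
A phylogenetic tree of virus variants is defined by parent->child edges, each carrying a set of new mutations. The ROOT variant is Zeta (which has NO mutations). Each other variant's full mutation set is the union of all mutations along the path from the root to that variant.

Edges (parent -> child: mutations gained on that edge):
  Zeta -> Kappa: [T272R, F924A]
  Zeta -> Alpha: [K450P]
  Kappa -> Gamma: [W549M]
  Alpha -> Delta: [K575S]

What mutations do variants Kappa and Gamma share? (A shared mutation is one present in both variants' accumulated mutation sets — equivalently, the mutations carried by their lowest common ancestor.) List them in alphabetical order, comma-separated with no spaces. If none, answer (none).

Answer: F924A,T272R

Derivation:
Accumulating mutations along path to Kappa:
  At Zeta: gained [] -> total []
  At Kappa: gained ['T272R', 'F924A'] -> total ['F924A', 'T272R']
Mutations(Kappa) = ['F924A', 'T272R']
Accumulating mutations along path to Gamma:
  At Zeta: gained [] -> total []
  At Kappa: gained ['T272R', 'F924A'] -> total ['F924A', 'T272R']
  At Gamma: gained ['W549M'] -> total ['F924A', 'T272R', 'W549M']
Mutations(Gamma) = ['F924A', 'T272R', 'W549M']
Intersection: ['F924A', 'T272R'] ∩ ['F924A', 'T272R', 'W549M'] = ['F924A', 'T272R']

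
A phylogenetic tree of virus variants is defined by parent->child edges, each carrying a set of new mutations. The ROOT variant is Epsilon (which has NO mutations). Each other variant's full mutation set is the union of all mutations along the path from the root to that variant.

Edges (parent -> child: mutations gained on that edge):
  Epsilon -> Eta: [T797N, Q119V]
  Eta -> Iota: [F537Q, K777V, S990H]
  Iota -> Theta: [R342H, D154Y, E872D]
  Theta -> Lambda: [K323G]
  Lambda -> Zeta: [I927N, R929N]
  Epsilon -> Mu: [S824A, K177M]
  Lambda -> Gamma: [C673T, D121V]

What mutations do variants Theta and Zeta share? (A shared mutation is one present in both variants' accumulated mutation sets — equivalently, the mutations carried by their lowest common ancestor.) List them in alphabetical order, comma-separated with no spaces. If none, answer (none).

Accumulating mutations along path to Theta:
  At Epsilon: gained [] -> total []
  At Eta: gained ['T797N', 'Q119V'] -> total ['Q119V', 'T797N']
  At Iota: gained ['F537Q', 'K777V', 'S990H'] -> total ['F537Q', 'K777V', 'Q119V', 'S990H', 'T797N']
  At Theta: gained ['R342H', 'D154Y', 'E872D'] -> total ['D154Y', 'E872D', 'F537Q', 'K777V', 'Q119V', 'R342H', 'S990H', 'T797N']
Mutations(Theta) = ['D154Y', 'E872D', 'F537Q', 'K777V', 'Q119V', 'R342H', 'S990H', 'T797N']
Accumulating mutations along path to Zeta:
  At Epsilon: gained [] -> total []
  At Eta: gained ['T797N', 'Q119V'] -> total ['Q119V', 'T797N']
  At Iota: gained ['F537Q', 'K777V', 'S990H'] -> total ['F537Q', 'K777V', 'Q119V', 'S990H', 'T797N']
  At Theta: gained ['R342H', 'D154Y', 'E872D'] -> total ['D154Y', 'E872D', 'F537Q', 'K777V', 'Q119V', 'R342H', 'S990H', 'T797N']
  At Lambda: gained ['K323G'] -> total ['D154Y', 'E872D', 'F537Q', 'K323G', 'K777V', 'Q119V', 'R342H', 'S990H', 'T797N']
  At Zeta: gained ['I927N', 'R929N'] -> total ['D154Y', 'E872D', 'F537Q', 'I927N', 'K323G', 'K777V', 'Q119V', 'R342H', 'R929N', 'S990H', 'T797N']
Mutations(Zeta) = ['D154Y', 'E872D', 'F537Q', 'I927N', 'K323G', 'K777V', 'Q119V', 'R342H', 'R929N', 'S990H', 'T797N']
Intersection: ['D154Y', 'E872D', 'F537Q', 'K777V', 'Q119V', 'R342H', 'S990H', 'T797N'] ∩ ['D154Y', 'E872D', 'F537Q', 'I927N', 'K323G', 'K777V', 'Q119V', 'R342H', 'R929N', 'S990H', 'T797N'] = ['D154Y', 'E872D', 'F537Q', 'K777V', 'Q119V', 'R342H', 'S990H', 'T797N']

Answer: D154Y,E872D,F537Q,K777V,Q119V,R342H,S990H,T797N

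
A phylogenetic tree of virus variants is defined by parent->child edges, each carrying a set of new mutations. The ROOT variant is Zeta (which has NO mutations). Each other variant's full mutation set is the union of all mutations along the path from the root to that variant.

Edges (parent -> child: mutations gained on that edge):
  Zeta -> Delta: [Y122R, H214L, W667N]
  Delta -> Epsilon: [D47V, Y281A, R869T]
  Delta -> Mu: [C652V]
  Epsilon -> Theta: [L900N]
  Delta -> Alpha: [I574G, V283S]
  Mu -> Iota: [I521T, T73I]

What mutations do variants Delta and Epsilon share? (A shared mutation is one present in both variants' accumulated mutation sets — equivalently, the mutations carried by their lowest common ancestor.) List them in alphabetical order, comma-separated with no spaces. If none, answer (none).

Answer: H214L,W667N,Y122R

Derivation:
Accumulating mutations along path to Delta:
  At Zeta: gained [] -> total []
  At Delta: gained ['Y122R', 'H214L', 'W667N'] -> total ['H214L', 'W667N', 'Y122R']
Mutations(Delta) = ['H214L', 'W667N', 'Y122R']
Accumulating mutations along path to Epsilon:
  At Zeta: gained [] -> total []
  At Delta: gained ['Y122R', 'H214L', 'W667N'] -> total ['H214L', 'W667N', 'Y122R']
  At Epsilon: gained ['D47V', 'Y281A', 'R869T'] -> total ['D47V', 'H214L', 'R869T', 'W667N', 'Y122R', 'Y281A']
Mutations(Epsilon) = ['D47V', 'H214L', 'R869T', 'W667N', 'Y122R', 'Y281A']
Intersection: ['H214L', 'W667N', 'Y122R'] ∩ ['D47V', 'H214L', 'R869T', 'W667N', 'Y122R', 'Y281A'] = ['H214L', 'W667N', 'Y122R']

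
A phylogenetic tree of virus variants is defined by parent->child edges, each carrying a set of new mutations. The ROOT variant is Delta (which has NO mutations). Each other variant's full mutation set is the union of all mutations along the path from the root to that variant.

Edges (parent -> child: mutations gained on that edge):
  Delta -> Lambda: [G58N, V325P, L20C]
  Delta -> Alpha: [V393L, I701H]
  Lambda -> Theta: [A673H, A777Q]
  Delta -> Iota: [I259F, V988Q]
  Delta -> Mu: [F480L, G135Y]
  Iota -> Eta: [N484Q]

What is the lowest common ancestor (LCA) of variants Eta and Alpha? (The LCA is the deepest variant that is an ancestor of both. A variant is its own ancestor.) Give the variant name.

Answer: Delta

Derivation:
Path from root to Eta: Delta -> Iota -> Eta
  ancestors of Eta: {Delta, Iota, Eta}
Path from root to Alpha: Delta -> Alpha
  ancestors of Alpha: {Delta, Alpha}
Common ancestors: {Delta}
Walk up from Alpha: Alpha (not in ancestors of Eta), Delta (in ancestors of Eta)
Deepest common ancestor (LCA) = Delta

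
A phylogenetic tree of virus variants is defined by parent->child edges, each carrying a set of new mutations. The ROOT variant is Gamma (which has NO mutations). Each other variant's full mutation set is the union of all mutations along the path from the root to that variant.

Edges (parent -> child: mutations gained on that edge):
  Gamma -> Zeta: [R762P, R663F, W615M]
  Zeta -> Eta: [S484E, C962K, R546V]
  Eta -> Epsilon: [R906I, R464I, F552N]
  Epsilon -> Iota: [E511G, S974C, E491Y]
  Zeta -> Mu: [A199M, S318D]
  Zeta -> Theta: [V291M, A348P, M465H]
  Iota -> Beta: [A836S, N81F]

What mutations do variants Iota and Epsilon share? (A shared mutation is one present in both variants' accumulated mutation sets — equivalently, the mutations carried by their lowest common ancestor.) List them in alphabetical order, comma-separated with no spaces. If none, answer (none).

Accumulating mutations along path to Iota:
  At Gamma: gained [] -> total []
  At Zeta: gained ['R762P', 'R663F', 'W615M'] -> total ['R663F', 'R762P', 'W615M']
  At Eta: gained ['S484E', 'C962K', 'R546V'] -> total ['C962K', 'R546V', 'R663F', 'R762P', 'S484E', 'W615M']
  At Epsilon: gained ['R906I', 'R464I', 'F552N'] -> total ['C962K', 'F552N', 'R464I', 'R546V', 'R663F', 'R762P', 'R906I', 'S484E', 'W615M']
  At Iota: gained ['E511G', 'S974C', 'E491Y'] -> total ['C962K', 'E491Y', 'E511G', 'F552N', 'R464I', 'R546V', 'R663F', 'R762P', 'R906I', 'S484E', 'S974C', 'W615M']
Mutations(Iota) = ['C962K', 'E491Y', 'E511G', 'F552N', 'R464I', 'R546V', 'R663F', 'R762P', 'R906I', 'S484E', 'S974C', 'W615M']
Accumulating mutations along path to Epsilon:
  At Gamma: gained [] -> total []
  At Zeta: gained ['R762P', 'R663F', 'W615M'] -> total ['R663F', 'R762P', 'W615M']
  At Eta: gained ['S484E', 'C962K', 'R546V'] -> total ['C962K', 'R546V', 'R663F', 'R762P', 'S484E', 'W615M']
  At Epsilon: gained ['R906I', 'R464I', 'F552N'] -> total ['C962K', 'F552N', 'R464I', 'R546V', 'R663F', 'R762P', 'R906I', 'S484E', 'W615M']
Mutations(Epsilon) = ['C962K', 'F552N', 'R464I', 'R546V', 'R663F', 'R762P', 'R906I', 'S484E', 'W615M']
Intersection: ['C962K', 'E491Y', 'E511G', 'F552N', 'R464I', 'R546V', 'R663F', 'R762P', 'R906I', 'S484E', 'S974C', 'W615M'] ∩ ['C962K', 'F552N', 'R464I', 'R546V', 'R663F', 'R762P', 'R906I', 'S484E', 'W615M'] = ['C962K', 'F552N', 'R464I', 'R546V', 'R663F', 'R762P', 'R906I', 'S484E', 'W615M']

Answer: C962K,F552N,R464I,R546V,R663F,R762P,R906I,S484E,W615M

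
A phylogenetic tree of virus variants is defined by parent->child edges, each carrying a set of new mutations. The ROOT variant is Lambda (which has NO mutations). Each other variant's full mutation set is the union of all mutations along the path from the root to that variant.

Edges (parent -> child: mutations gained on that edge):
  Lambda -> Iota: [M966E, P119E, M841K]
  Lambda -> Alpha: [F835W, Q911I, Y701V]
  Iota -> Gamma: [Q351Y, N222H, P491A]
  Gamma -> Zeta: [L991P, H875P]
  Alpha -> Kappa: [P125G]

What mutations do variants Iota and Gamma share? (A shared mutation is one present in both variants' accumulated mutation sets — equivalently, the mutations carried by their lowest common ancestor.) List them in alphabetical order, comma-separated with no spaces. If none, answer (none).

Accumulating mutations along path to Iota:
  At Lambda: gained [] -> total []
  At Iota: gained ['M966E', 'P119E', 'M841K'] -> total ['M841K', 'M966E', 'P119E']
Mutations(Iota) = ['M841K', 'M966E', 'P119E']
Accumulating mutations along path to Gamma:
  At Lambda: gained [] -> total []
  At Iota: gained ['M966E', 'P119E', 'M841K'] -> total ['M841K', 'M966E', 'P119E']
  At Gamma: gained ['Q351Y', 'N222H', 'P491A'] -> total ['M841K', 'M966E', 'N222H', 'P119E', 'P491A', 'Q351Y']
Mutations(Gamma) = ['M841K', 'M966E', 'N222H', 'P119E', 'P491A', 'Q351Y']
Intersection: ['M841K', 'M966E', 'P119E'] ∩ ['M841K', 'M966E', 'N222H', 'P119E', 'P491A', 'Q351Y'] = ['M841K', 'M966E', 'P119E']

Answer: M841K,M966E,P119E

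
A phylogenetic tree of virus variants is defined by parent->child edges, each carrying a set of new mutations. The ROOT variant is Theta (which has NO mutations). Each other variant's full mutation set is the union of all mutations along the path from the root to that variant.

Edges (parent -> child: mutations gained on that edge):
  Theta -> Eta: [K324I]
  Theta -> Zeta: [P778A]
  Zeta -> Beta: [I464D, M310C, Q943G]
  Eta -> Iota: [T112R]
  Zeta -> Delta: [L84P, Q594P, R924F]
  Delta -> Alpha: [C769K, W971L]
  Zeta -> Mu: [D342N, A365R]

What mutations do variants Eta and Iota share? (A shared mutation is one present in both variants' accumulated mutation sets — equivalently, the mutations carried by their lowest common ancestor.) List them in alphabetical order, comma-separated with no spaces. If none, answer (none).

Accumulating mutations along path to Eta:
  At Theta: gained [] -> total []
  At Eta: gained ['K324I'] -> total ['K324I']
Mutations(Eta) = ['K324I']
Accumulating mutations along path to Iota:
  At Theta: gained [] -> total []
  At Eta: gained ['K324I'] -> total ['K324I']
  At Iota: gained ['T112R'] -> total ['K324I', 'T112R']
Mutations(Iota) = ['K324I', 'T112R']
Intersection: ['K324I'] ∩ ['K324I', 'T112R'] = ['K324I']

Answer: K324I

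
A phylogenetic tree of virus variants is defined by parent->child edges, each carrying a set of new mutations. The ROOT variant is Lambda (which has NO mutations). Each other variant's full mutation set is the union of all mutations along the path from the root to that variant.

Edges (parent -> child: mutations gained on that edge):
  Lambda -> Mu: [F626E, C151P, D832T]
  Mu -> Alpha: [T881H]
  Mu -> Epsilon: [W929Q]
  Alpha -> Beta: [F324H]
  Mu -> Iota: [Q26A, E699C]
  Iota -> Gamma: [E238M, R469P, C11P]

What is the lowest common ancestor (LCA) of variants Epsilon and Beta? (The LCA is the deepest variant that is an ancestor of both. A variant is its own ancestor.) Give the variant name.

Answer: Mu

Derivation:
Path from root to Epsilon: Lambda -> Mu -> Epsilon
  ancestors of Epsilon: {Lambda, Mu, Epsilon}
Path from root to Beta: Lambda -> Mu -> Alpha -> Beta
  ancestors of Beta: {Lambda, Mu, Alpha, Beta}
Common ancestors: {Lambda, Mu}
Walk up from Beta: Beta (not in ancestors of Epsilon), Alpha (not in ancestors of Epsilon), Mu (in ancestors of Epsilon), Lambda (in ancestors of Epsilon)
Deepest common ancestor (LCA) = Mu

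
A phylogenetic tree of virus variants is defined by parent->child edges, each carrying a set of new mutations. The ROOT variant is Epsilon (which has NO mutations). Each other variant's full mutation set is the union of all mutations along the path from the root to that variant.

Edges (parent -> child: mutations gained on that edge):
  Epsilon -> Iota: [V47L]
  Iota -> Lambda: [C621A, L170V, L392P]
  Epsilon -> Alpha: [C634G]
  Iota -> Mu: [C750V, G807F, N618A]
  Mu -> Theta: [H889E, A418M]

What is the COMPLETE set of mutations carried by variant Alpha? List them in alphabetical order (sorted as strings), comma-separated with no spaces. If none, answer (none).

At Epsilon: gained [] -> total []
At Alpha: gained ['C634G'] -> total ['C634G']

Answer: C634G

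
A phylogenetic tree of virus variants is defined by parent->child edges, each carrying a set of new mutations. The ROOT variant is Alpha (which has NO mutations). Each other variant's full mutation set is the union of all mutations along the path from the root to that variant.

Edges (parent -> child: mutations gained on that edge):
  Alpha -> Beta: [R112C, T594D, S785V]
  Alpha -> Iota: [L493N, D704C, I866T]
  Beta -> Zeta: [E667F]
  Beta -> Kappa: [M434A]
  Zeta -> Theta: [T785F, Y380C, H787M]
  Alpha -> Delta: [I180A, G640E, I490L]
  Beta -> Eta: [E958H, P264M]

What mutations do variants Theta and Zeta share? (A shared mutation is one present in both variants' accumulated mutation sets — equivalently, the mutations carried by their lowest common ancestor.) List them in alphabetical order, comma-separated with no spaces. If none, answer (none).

Accumulating mutations along path to Theta:
  At Alpha: gained [] -> total []
  At Beta: gained ['R112C', 'T594D', 'S785V'] -> total ['R112C', 'S785V', 'T594D']
  At Zeta: gained ['E667F'] -> total ['E667F', 'R112C', 'S785V', 'T594D']
  At Theta: gained ['T785F', 'Y380C', 'H787M'] -> total ['E667F', 'H787M', 'R112C', 'S785V', 'T594D', 'T785F', 'Y380C']
Mutations(Theta) = ['E667F', 'H787M', 'R112C', 'S785V', 'T594D', 'T785F', 'Y380C']
Accumulating mutations along path to Zeta:
  At Alpha: gained [] -> total []
  At Beta: gained ['R112C', 'T594D', 'S785V'] -> total ['R112C', 'S785V', 'T594D']
  At Zeta: gained ['E667F'] -> total ['E667F', 'R112C', 'S785V', 'T594D']
Mutations(Zeta) = ['E667F', 'R112C', 'S785V', 'T594D']
Intersection: ['E667F', 'H787M', 'R112C', 'S785V', 'T594D', 'T785F', 'Y380C'] ∩ ['E667F', 'R112C', 'S785V', 'T594D'] = ['E667F', 'R112C', 'S785V', 'T594D']

Answer: E667F,R112C,S785V,T594D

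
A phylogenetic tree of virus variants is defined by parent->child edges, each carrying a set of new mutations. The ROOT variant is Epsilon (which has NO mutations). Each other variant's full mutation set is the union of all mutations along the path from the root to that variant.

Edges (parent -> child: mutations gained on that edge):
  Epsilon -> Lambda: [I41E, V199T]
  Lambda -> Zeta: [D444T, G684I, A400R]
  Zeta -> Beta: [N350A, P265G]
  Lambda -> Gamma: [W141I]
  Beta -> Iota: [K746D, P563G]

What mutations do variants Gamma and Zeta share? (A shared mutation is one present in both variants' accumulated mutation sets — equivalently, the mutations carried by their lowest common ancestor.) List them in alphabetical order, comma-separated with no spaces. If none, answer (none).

Accumulating mutations along path to Gamma:
  At Epsilon: gained [] -> total []
  At Lambda: gained ['I41E', 'V199T'] -> total ['I41E', 'V199T']
  At Gamma: gained ['W141I'] -> total ['I41E', 'V199T', 'W141I']
Mutations(Gamma) = ['I41E', 'V199T', 'W141I']
Accumulating mutations along path to Zeta:
  At Epsilon: gained [] -> total []
  At Lambda: gained ['I41E', 'V199T'] -> total ['I41E', 'V199T']
  At Zeta: gained ['D444T', 'G684I', 'A400R'] -> total ['A400R', 'D444T', 'G684I', 'I41E', 'V199T']
Mutations(Zeta) = ['A400R', 'D444T', 'G684I', 'I41E', 'V199T']
Intersection: ['I41E', 'V199T', 'W141I'] ∩ ['A400R', 'D444T', 'G684I', 'I41E', 'V199T'] = ['I41E', 'V199T']

Answer: I41E,V199T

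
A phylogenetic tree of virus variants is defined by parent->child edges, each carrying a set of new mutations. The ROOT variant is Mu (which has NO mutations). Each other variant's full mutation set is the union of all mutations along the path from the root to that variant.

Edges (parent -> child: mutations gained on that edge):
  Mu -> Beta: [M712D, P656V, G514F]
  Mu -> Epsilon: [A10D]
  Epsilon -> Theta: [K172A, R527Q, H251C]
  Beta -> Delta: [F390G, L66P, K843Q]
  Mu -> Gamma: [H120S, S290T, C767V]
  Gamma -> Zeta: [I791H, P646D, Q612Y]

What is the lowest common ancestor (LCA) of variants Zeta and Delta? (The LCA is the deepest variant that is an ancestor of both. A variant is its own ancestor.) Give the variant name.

Path from root to Zeta: Mu -> Gamma -> Zeta
  ancestors of Zeta: {Mu, Gamma, Zeta}
Path from root to Delta: Mu -> Beta -> Delta
  ancestors of Delta: {Mu, Beta, Delta}
Common ancestors: {Mu}
Walk up from Delta: Delta (not in ancestors of Zeta), Beta (not in ancestors of Zeta), Mu (in ancestors of Zeta)
Deepest common ancestor (LCA) = Mu

Answer: Mu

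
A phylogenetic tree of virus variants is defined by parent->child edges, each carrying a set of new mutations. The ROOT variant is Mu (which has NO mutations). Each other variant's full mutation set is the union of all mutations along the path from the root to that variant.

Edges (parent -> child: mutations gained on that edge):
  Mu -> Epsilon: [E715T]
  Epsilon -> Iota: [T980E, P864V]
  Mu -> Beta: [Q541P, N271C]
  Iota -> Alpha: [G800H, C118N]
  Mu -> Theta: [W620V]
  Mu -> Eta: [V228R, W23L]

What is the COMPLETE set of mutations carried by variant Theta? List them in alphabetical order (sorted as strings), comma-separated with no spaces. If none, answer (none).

Answer: W620V

Derivation:
At Mu: gained [] -> total []
At Theta: gained ['W620V'] -> total ['W620V']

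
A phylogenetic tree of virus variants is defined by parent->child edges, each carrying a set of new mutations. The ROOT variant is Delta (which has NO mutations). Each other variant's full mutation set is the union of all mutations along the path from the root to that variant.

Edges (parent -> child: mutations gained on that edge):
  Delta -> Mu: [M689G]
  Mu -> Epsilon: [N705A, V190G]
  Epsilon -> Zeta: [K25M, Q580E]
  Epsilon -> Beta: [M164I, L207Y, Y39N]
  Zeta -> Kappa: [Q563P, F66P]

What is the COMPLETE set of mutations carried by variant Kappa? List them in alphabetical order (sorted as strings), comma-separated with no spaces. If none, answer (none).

Answer: F66P,K25M,M689G,N705A,Q563P,Q580E,V190G

Derivation:
At Delta: gained [] -> total []
At Mu: gained ['M689G'] -> total ['M689G']
At Epsilon: gained ['N705A', 'V190G'] -> total ['M689G', 'N705A', 'V190G']
At Zeta: gained ['K25M', 'Q580E'] -> total ['K25M', 'M689G', 'N705A', 'Q580E', 'V190G']
At Kappa: gained ['Q563P', 'F66P'] -> total ['F66P', 'K25M', 'M689G', 'N705A', 'Q563P', 'Q580E', 'V190G']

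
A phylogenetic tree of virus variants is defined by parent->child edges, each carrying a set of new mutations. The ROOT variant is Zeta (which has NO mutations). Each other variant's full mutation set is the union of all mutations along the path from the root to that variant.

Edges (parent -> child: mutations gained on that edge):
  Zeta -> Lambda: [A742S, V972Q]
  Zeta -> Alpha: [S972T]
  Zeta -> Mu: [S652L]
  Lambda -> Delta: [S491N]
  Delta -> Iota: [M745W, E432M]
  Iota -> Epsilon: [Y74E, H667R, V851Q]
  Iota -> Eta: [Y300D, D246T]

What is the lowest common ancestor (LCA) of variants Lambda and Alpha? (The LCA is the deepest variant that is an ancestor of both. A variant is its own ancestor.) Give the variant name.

Answer: Zeta

Derivation:
Path from root to Lambda: Zeta -> Lambda
  ancestors of Lambda: {Zeta, Lambda}
Path from root to Alpha: Zeta -> Alpha
  ancestors of Alpha: {Zeta, Alpha}
Common ancestors: {Zeta}
Walk up from Alpha: Alpha (not in ancestors of Lambda), Zeta (in ancestors of Lambda)
Deepest common ancestor (LCA) = Zeta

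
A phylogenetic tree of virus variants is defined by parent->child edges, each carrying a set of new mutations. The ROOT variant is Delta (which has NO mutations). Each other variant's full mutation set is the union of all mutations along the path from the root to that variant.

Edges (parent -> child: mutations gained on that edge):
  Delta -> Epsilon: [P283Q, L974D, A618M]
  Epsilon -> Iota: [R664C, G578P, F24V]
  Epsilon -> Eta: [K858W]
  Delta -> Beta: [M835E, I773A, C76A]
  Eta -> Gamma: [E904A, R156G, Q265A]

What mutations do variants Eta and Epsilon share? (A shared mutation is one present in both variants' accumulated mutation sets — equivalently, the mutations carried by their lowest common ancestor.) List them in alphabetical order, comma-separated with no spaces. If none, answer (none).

Answer: A618M,L974D,P283Q

Derivation:
Accumulating mutations along path to Eta:
  At Delta: gained [] -> total []
  At Epsilon: gained ['P283Q', 'L974D', 'A618M'] -> total ['A618M', 'L974D', 'P283Q']
  At Eta: gained ['K858W'] -> total ['A618M', 'K858W', 'L974D', 'P283Q']
Mutations(Eta) = ['A618M', 'K858W', 'L974D', 'P283Q']
Accumulating mutations along path to Epsilon:
  At Delta: gained [] -> total []
  At Epsilon: gained ['P283Q', 'L974D', 'A618M'] -> total ['A618M', 'L974D', 'P283Q']
Mutations(Epsilon) = ['A618M', 'L974D', 'P283Q']
Intersection: ['A618M', 'K858W', 'L974D', 'P283Q'] ∩ ['A618M', 'L974D', 'P283Q'] = ['A618M', 'L974D', 'P283Q']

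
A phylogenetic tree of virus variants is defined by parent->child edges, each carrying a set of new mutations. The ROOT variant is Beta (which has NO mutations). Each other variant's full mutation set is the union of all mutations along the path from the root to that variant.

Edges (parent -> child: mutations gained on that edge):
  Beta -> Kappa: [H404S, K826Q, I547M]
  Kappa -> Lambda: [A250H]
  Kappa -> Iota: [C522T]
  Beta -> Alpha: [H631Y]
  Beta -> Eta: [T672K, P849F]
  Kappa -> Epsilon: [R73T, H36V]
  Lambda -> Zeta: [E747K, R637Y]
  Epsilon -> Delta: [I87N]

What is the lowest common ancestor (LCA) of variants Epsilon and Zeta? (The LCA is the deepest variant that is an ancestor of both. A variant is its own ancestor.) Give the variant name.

Answer: Kappa

Derivation:
Path from root to Epsilon: Beta -> Kappa -> Epsilon
  ancestors of Epsilon: {Beta, Kappa, Epsilon}
Path from root to Zeta: Beta -> Kappa -> Lambda -> Zeta
  ancestors of Zeta: {Beta, Kappa, Lambda, Zeta}
Common ancestors: {Beta, Kappa}
Walk up from Zeta: Zeta (not in ancestors of Epsilon), Lambda (not in ancestors of Epsilon), Kappa (in ancestors of Epsilon), Beta (in ancestors of Epsilon)
Deepest common ancestor (LCA) = Kappa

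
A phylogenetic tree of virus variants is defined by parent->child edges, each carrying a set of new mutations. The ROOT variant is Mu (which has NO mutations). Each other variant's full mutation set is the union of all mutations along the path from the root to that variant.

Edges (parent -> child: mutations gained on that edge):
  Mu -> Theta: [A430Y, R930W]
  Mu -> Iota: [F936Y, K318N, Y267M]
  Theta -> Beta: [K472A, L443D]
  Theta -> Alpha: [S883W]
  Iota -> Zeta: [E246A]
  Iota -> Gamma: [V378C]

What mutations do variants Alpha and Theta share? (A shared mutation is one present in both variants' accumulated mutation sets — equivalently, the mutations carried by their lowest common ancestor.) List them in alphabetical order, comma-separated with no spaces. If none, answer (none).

Answer: A430Y,R930W

Derivation:
Accumulating mutations along path to Alpha:
  At Mu: gained [] -> total []
  At Theta: gained ['A430Y', 'R930W'] -> total ['A430Y', 'R930W']
  At Alpha: gained ['S883W'] -> total ['A430Y', 'R930W', 'S883W']
Mutations(Alpha) = ['A430Y', 'R930W', 'S883W']
Accumulating mutations along path to Theta:
  At Mu: gained [] -> total []
  At Theta: gained ['A430Y', 'R930W'] -> total ['A430Y', 'R930W']
Mutations(Theta) = ['A430Y', 'R930W']
Intersection: ['A430Y', 'R930W', 'S883W'] ∩ ['A430Y', 'R930W'] = ['A430Y', 'R930W']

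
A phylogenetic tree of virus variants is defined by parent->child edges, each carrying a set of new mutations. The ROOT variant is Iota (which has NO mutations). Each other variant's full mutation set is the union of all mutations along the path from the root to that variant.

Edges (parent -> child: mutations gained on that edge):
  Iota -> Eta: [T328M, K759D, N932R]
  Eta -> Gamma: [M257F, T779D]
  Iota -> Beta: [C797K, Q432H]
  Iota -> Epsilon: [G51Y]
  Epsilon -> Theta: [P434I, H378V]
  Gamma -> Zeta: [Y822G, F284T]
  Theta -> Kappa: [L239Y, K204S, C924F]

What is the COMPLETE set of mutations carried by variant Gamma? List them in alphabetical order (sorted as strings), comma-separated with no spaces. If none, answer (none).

At Iota: gained [] -> total []
At Eta: gained ['T328M', 'K759D', 'N932R'] -> total ['K759D', 'N932R', 'T328M']
At Gamma: gained ['M257F', 'T779D'] -> total ['K759D', 'M257F', 'N932R', 'T328M', 'T779D']

Answer: K759D,M257F,N932R,T328M,T779D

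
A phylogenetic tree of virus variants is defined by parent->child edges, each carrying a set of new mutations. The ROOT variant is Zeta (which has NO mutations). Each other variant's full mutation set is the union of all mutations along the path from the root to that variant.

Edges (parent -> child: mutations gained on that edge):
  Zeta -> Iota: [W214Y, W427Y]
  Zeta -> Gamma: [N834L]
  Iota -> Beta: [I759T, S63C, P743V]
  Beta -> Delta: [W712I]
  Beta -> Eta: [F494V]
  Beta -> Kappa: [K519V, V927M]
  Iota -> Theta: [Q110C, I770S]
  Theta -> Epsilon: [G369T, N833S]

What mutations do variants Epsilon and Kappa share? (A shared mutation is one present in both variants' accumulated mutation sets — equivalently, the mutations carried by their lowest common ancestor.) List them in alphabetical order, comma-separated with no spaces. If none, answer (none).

Accumulating mutations along path to Epsilon:
  At Zeta: gained [] -> total []
  At Iota: gained ['W214Y', 'W427Y'] -> total ['W214Y', 'W427Y']
  At Theta: gained ['Q110C', 'I770S'] -> total ['I770S', 'Q110C', 'W214Y', 'W427Y']
  At Epsilon: gained ['G369T', 'N833S'] -> total ['G369T', 'I770S', 'N833S', 'Q110C', 'W214Y', 'W427Y']
Mutations(Epsilon) = ['G369T', 'I770S', 'N833S', 'Q110C', 'W214Y', 'W427Y']
Accumulating mutations along path to Kappa:
  At Zeta: gained [] -> total []
  At Iota: gained ['W214Y', 'W427Y'] -> total ['W214Y', 'W427Y']
  At Beta: gained ['I759T', 'S63C', 'P743V'] -> total ['I759T', 'P743V', 'S63C', 'W214Y', 'W427Y']
  At Kappa: gained ['K519V', 'V927M'] -> total ['I759T', 'K519V', 'P743V', 'S63C', 'V927M', 'W214Y', 'W427Y']
Mutations(Kappa) = ['I759T', 'K519V', 'P743V', 'S63C', 'V927M', 'W214Y', 'W427Y']
Intersection: ['G369T', 'I770S', 'N833S', 'Q110C', 'W214Y', 'W427Y'] ∩ ['I759T', 'K519V', 'P743V', 'S63C', 'V927M', 'W214Y', 'W427Y'] = ['W214Y', 'W427Y']

Answer: W214Y,W427Y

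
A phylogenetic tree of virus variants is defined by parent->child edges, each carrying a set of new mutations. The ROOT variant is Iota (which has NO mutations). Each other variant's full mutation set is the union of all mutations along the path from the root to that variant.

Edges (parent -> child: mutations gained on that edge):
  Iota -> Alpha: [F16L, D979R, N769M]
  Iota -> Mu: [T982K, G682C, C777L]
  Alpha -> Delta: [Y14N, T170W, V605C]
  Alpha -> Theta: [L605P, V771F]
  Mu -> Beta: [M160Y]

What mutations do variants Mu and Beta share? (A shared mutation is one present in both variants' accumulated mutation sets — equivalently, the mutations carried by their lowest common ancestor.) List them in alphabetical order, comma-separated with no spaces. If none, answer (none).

Answer: C777L,G682C,T982K

Derivation:
Accumulating mutations along path to Mu:
  At Iota: gained [] -> total []
  At Mu: gained ['T982K', 'G682C', 'C777L'] -> total ['C777L', 'G682C', 'T982K']
Mutations(Mu) = ['C777L', 'G682C', 'T982K']
Accumulating mutations along path to Beta:
  At Iota: gained [] -> total []
  At Mu: gained ['T982K', 'G682C', 'C777L'] -> total ['C777L', 'G682C', 'T982K']
  At Beta: gained ['M160Y'] -> total ['C777L', 'G682C', 'M160Y', 'T982K']
Mutations(Beta) = ['C777L', 'G682C', 'M160Y', 'T982K']
Intersection: ['C777L', 'G682C', 'T982K'] ∩ ['C777L', 'G682C', 'M160Y', 'T982K'] = ['C777L', 'G682C', 'T982K']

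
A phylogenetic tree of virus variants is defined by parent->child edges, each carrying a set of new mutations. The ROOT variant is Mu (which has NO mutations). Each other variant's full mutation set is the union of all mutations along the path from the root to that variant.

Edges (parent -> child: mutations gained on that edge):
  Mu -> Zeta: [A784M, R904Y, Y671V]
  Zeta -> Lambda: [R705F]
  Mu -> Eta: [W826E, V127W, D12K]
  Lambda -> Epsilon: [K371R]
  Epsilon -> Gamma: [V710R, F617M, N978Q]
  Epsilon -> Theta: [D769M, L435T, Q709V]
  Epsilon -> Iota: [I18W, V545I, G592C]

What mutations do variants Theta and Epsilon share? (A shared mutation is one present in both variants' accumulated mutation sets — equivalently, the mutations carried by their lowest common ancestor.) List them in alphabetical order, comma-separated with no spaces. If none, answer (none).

Accumulating mutations along path to Theta:
  At Mu: gained [] -> total []
  At Zeta: gained ['A784M', 'R904Y', 'Y671V'] -> total ['A784M', 'R904Y', 'Y671V']
  At Lambda: gained ['R705F'] -> total ['A784M', 'R705F', 'R904Y', 'Y671V']
  At Epsilon: gained ['K371R'] -> total ['A784M', 'K371R', 'R705F', 'R904Y', 'Y671V']
  At Theta: gained ['D769M', 'L435T', 'Q709V'] -> total ['A784M', 'D769M', 'K371R', 'L435T', 'Q709V', 'R705F', 'R904Y', 'Y671V']
Mutations(Theta) = ['A784M', 'D769M', 'K371R', 'L435T', 'Q709V', 'R705F', 'R904Y', 'Y671V']
Accumulating mutations along path to Epsilon:
  At Mu: gained [] -> total []
  At Zeta: gained ['A784M', 'R904Y', 'Y671V'] -> total ['A784M', 'R904Y', 'Y671V']
  At Lambda: gained ['R705F'] -> total ['A784M', 'R705F', 'R904Y', 'Y671V']
  At Epsilon: gained ['K371R'] -> total ['A784M', 'K371R', 'R705F', 'R904Y', 'Y671V']
Mutations(Epsilon) = ['A784M', 'K371R', 'R705F', 'R904Y', 'Y671V']
Intersection: ['A784M', 'D769M', 'K371R', 'L435T', 'Q709V', 'R705F', 'R904Y', 'Y671V'] ∩ ['A784M', 'K371R', 'R705F', 'R904Y', 'Y671V'] = ['A784M', 'K371R', 'R705F', 'R904Y', 'Y671V']

Answer: A784M,K371R,R705F,R904Y,Y671V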